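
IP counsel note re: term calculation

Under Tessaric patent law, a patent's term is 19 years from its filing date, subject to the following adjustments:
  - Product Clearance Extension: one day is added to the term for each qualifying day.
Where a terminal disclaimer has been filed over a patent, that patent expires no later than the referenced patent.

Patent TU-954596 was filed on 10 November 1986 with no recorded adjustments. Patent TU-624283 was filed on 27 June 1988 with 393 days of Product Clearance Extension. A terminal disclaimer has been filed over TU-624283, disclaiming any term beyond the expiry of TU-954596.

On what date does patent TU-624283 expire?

November 10, 2005

Natural term of TU-624283:
  Base: filing + 19 years → 27 June 2007.
  Product Clearance Extension: +393 days → 24 July 2008.
Expiry of referenced patent TU-954596:
  Base: filing + 19 years → 10 November 2005.
Terminal disclaimer: TU-624283 expires on the earlier of 24 July 2008 and 10 November 2005.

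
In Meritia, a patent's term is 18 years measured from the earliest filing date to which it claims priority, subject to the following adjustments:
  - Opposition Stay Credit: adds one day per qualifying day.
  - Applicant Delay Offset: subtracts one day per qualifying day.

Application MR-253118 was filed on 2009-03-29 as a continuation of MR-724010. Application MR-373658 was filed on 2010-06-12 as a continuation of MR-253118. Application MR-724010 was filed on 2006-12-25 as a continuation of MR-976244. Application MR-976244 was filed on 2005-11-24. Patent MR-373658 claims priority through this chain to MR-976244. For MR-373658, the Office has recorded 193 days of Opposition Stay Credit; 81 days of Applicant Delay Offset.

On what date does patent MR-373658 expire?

Earliest priority filing: 24 November 2005.
Base term: 24 November 2005 + 18 years → 24 November 2023.
Opposition Stay Credit: +193 days → 4 June 2024.
Applicant Delay Offset: −81 days → 15 March 2024.

March 15, 2024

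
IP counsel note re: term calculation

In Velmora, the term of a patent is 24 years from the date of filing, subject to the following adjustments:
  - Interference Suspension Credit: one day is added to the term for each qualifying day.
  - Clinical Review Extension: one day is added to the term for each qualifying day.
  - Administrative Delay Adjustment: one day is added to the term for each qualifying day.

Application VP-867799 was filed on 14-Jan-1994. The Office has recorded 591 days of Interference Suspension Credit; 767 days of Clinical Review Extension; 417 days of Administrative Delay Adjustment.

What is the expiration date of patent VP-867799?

November 24, 2022

Base term: filing date + 24 years → 14 January 2018.
Interference Suspension Credit: +591 days → 28 August 2019.
Clinical Review Extension: +767 days → 3 October 2021.
Administrative Delay Adjustment: +417 days → 24 November 2022.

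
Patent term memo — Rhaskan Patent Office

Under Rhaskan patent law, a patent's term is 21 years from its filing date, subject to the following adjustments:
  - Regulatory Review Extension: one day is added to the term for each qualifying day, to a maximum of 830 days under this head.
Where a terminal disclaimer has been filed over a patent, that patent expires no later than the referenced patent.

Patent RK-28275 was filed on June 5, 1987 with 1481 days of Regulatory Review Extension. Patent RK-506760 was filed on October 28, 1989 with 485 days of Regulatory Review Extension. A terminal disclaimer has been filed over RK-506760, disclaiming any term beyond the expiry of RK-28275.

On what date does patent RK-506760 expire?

2010-09-13

Natural term of RK-506760:
  Base: filing + 21 years → 28 October 2010.
  Regulatory Review Extension: 485 days (within the 830-day cap) → +485 days → 25 February 2012.
Expiry of referenced patent RK-28275:
  Base: filing + 21 years → 5 June 2008.
  Regulatory Review Extension: 1481 days claimed exceeds the 830-day cap, so +830 days → 13 September 2010.
Terminal disclaimer: RK-506760 expires on the earlier of 25 February 2012 and 13 September 2010.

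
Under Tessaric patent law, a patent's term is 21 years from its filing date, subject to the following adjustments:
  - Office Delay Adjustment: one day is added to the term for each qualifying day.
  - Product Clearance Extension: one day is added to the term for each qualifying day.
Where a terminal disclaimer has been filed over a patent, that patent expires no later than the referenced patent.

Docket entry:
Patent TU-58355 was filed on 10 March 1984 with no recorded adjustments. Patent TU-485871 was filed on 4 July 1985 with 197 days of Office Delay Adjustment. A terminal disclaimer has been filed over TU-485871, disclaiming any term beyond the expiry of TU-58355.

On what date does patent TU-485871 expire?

Natural term of TU-485871:
  Base: filing + 21 years → 4 July 2006.
  Office Delay Adjustment: +197 days → 17 January 2007.
Expiry of referenced patent TU-58355:
  Base: filing + 21 years → 10 March 2005.
Terminal disclaimer: TU-485871 expires on the earlier of 17 January 2007 and 10 March 2005.

March 10, 2005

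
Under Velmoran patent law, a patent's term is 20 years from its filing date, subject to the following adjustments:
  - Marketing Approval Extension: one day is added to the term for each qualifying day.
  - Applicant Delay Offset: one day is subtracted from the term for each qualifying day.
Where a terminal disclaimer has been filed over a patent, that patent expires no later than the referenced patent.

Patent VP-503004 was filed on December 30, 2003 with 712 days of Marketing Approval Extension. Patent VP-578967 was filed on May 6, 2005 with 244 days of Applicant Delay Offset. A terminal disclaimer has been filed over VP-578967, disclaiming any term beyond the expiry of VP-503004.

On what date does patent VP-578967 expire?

Natural term of VP-578967:
  Base: filing + 20 years → 6 May 2025.
  Applicant Delay Offset: −244 days → 4 September 2024.
Expiry of referenced patent VP-503004:
  Base: filing + 20 years → 30 December 2023.
  Marketing Approval Extension: +712 days → 11 December 2025.
Terminal disclaimer: VP-578967 expires on the earlier of 4 September 2024 and 11 December 2025.

2024-09-04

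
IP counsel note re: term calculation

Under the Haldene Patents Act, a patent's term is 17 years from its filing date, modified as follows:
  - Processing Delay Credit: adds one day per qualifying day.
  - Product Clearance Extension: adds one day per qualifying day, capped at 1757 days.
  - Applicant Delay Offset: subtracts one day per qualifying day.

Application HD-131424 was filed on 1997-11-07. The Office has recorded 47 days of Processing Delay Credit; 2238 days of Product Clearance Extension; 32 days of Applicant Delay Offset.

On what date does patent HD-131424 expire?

Base term: filing date + 17 years → 7 November 2014.
Processing Delay Credit: +47 days → 24 December 2014.
Product Clearance Extension: 2238 days claimed exceeds the 1757-day cap, so +1757 days → 16 October 2019.
Applicant Delay Offset: −32 days → 14 September 2019.

September 14, 2019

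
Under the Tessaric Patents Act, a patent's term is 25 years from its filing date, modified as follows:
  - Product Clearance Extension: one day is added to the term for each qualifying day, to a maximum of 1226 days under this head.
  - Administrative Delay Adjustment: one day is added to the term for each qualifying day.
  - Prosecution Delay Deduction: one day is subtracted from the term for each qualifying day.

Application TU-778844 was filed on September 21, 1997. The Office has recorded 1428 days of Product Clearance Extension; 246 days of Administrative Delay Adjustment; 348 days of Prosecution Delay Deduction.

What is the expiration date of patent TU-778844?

Base term: filing date + 25 years → 21 September 2022.
Product Clearance Extension: 1428 days claimed exceeds the 1226-day cap, so +1226 days → 29 January 2026.
Administrative Delay Adjustment: +246 days → 2 October 2026.
Prosecution Delay Deduction: −348 days → 19 October 2025.

2025-10-19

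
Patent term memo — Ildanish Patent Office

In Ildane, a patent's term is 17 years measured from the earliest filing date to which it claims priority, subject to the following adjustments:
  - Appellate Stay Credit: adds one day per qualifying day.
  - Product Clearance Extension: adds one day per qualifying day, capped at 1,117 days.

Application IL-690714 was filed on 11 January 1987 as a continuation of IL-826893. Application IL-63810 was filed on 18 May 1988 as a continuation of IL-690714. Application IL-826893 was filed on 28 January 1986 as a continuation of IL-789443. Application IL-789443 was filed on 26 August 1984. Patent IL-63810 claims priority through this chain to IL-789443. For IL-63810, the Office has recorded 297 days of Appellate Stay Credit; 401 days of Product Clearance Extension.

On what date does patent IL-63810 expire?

Earliest priority filing: 26 August 1984.
Base term: 26 August 1984 + 17 years → 26 August 2001.
Appellate Stay Credit: +297 days → 19 June 2002.
Product Clearance Extension: 401 days (within the 1117-day cap) → +401 days → 25 July 2003.

2003-07-25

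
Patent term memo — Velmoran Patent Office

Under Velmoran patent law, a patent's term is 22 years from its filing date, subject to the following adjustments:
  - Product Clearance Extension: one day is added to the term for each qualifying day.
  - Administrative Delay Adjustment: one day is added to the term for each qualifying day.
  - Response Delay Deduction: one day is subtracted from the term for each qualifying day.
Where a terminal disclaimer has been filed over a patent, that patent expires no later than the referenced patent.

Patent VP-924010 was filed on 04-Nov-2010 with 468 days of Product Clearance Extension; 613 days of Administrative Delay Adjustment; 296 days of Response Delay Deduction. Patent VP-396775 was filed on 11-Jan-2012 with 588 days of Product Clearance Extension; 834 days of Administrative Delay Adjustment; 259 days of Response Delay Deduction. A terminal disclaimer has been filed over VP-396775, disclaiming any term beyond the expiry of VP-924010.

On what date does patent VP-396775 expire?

Natural term of VP-396775:
  Base: filing + 22 years → 11 January 2034.
  Product Clearance Extension: +588 days → 22 August 2035.
  Administrative Delay Adjustment: +834 days → 3 December 2037.
  Response Delay Deduction: −259 days → 19 March 2037.
Expiry of referenced patent VP-924010:
  Base: filing + 22 years → 4 November 2032.
  Product Clearance Extension: +468 days → 15 February 2034.
  Administrative Delay Adjustment: +613 days → 21 October 2035.
  Response Delay Deduction: −296 days → 29 December 2034.
Terminal disclaimer: VP-396775 expires on the earlier of 19 March 2037 and 29 December 2034.

December 29, 2034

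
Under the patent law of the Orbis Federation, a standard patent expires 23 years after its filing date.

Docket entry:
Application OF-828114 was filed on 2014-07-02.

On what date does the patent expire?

2037-07-02

Filing date + 23 years → 2 July 2037.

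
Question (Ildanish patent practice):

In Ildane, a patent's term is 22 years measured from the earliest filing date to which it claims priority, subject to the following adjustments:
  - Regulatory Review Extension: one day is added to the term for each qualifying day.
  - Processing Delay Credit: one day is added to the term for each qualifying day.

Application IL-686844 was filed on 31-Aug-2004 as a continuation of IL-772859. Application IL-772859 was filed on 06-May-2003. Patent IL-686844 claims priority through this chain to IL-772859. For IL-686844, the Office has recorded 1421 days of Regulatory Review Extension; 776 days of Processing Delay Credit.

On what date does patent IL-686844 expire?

Earliest priority filing: 6 May 2003.
Base term: 6 May 2003 + 22 years → 6 May 2025.
Regulatory Review Extension: +1421 days → 27 March 2029.
Processing Delay Credit: +776 days → 12 May 2031.

May 12, 2031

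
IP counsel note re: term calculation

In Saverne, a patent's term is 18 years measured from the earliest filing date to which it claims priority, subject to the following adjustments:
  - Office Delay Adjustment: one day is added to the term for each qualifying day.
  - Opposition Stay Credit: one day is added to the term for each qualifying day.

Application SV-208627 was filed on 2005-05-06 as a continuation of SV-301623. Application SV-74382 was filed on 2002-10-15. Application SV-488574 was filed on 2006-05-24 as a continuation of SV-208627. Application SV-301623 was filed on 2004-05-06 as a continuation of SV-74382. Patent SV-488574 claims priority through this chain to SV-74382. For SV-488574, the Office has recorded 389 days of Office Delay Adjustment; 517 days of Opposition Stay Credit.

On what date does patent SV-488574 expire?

April 9, 2023

Earliest priority filing: 15 October 2002.
Base term: 15 October 2002 + 18 years → 15 October 2020.
Office Delay Adjustment: +389 days → 8 November 2021.
Opposition Stay Credit: +517 days → 9 April 2023.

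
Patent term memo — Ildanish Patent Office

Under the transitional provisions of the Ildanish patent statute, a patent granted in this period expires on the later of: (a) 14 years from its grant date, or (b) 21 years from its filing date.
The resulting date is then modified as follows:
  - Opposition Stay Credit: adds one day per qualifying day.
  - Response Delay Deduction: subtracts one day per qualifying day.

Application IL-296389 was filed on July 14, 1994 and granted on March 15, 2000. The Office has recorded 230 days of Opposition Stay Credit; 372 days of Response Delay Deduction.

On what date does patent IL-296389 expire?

(a) grant + 14 years → 15 March 2014.
(b) filing + 21 years → 14 July 2015.
Later of the two: 14 July 2015.
Opposition Stay Credit: +230 days → 29 February 2016.
Response Delay Deduction: −372 days → 22 February 2015.

February 22, 2015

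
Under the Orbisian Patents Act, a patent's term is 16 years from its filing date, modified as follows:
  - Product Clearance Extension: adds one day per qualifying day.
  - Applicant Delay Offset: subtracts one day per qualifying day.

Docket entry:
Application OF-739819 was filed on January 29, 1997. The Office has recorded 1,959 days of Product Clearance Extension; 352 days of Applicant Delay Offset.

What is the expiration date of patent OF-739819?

2017-06-24

Base term: filing date + 16 years → 29 January 2013.
Product Clearance Extension: +1959 days → 11 June 2018.
Applicant Delay Offset: −352 days → 24 June 2017.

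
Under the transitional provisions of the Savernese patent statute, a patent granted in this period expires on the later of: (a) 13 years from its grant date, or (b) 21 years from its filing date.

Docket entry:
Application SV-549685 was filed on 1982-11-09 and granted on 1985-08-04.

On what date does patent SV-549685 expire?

November 9, 2003

(a) grant + 13 years → 4 August 1998.
(b) filing + 21 years → 9 November 2003.
Later of the two: 9 November 2003.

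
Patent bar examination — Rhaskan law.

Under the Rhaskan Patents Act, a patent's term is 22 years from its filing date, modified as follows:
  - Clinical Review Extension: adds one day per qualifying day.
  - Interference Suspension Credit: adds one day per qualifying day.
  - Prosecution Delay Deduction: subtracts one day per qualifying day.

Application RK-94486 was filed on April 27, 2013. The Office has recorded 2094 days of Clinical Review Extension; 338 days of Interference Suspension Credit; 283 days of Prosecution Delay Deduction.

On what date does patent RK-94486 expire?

Base term: filing date + 22 years → 27 April 2035.
Clinical Review Extension: +2094 days → 19 January 2041.
Interference Suspension Credit: +338 days → 23 December 2041.
Prosecution Delay Deduction: −283 days → 15 March 2041.

March 15, 2041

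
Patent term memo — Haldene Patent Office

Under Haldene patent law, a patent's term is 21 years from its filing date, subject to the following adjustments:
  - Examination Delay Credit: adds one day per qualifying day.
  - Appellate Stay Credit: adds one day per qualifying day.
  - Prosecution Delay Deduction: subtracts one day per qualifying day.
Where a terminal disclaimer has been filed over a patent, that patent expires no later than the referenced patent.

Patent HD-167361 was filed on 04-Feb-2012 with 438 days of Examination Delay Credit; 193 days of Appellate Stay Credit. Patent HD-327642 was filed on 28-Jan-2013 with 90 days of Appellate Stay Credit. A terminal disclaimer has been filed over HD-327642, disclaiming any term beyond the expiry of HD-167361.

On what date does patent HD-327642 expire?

Natural term of HD-327642:
  Base: filing + 21 years → 28 January 2034.
  Appellate Stay Credit: +90 days → 28 April 2034.
Expiry of referenced patent HD-167361:
  Base: filing + 21 years → 4 February 2033.
  Examination Delay Credit: +438 days → 18 April 2034.
  Appellate Stay Credit: +193 days → 28 October 2034.
Terminal disclaimer: HD-327642 expires on the earlier of 28 April 2034 and 28 October 2034.

April 28, 2034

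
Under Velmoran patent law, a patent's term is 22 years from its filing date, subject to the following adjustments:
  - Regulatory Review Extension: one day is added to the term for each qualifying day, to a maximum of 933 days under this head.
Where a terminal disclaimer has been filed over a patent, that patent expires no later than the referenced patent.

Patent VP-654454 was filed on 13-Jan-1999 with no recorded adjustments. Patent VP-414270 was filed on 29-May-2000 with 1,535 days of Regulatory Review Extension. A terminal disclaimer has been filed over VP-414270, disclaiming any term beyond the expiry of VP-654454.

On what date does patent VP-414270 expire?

January 13, 2021

Natural term of VP-414270:
  Base: filing + 22 years → 29 May 2022.
  Regulatory Review Extension: 1535 days claimed exceeds the 933-day cap, so +933 days → 17 December 2024.
Expiry of referenced patent VP-654454:
  Base: filing + 22 years → 13 January 2021.
Terminal disclaimer: VP-414270 expires on the earlier of 17 December 2024 and 13 January 2021.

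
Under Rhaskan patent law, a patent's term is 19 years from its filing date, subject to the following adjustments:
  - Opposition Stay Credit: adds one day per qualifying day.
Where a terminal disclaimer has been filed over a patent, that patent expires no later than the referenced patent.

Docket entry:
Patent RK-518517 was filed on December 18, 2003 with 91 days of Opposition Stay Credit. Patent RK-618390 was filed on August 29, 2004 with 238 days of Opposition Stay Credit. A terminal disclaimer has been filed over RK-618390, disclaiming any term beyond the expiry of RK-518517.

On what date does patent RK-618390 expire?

Natural term of RK-618390:
  Base: filing + 19 years → 29 August 2023.
  Opposition Stay Credit: +238 days → 23 April 2024.
Expiry of referenced patent RK-518517:
  Base: filing + 19 years → 18 December 2022.
  Opposition Stay Credit: +91 days → 19 March 2023.
Terminal disclaimer: RK-618390 expires on the earlier of 23 April 2024 and 19 March 2023.

2023-03-19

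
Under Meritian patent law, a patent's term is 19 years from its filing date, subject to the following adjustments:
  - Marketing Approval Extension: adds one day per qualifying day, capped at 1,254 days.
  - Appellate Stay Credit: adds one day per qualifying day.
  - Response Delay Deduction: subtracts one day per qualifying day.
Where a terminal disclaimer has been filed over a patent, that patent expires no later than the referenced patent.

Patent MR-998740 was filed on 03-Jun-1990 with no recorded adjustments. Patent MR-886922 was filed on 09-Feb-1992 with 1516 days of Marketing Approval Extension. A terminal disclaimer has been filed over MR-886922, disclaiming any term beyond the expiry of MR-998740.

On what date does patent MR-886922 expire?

Natural term of MR-886922:
  Base: filing + 19 years → 9 February 2011.
  Marketing Approval Extension: 1516 days claimed exceeds the 1254-day cap, so +1254 days → 17 July 2014.
Expiry of referenced patent MR-998740:
  Base: filing + 19 years → 3 June 2009.
Terminal disclaimer: MR-886922 expires on the earlier of 17 July 2014 and 3 June 2009.

2009-06-03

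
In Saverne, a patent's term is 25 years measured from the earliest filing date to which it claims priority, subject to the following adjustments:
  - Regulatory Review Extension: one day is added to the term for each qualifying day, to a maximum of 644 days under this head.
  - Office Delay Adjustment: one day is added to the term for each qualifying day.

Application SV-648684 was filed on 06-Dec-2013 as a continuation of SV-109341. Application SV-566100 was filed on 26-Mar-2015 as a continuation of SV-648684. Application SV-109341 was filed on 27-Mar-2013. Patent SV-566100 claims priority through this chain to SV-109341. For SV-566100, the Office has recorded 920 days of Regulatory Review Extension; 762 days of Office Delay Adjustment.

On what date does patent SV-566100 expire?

2042-01-31

Earliest priority filing: 27 March 2013.
Base term: 27 March 2013 + 25 years → 27 March 2038.
Regulatory Review Extension: 920 days claimed exceeds the 644-day cap, so +644 days → 31 December 2039.
Office Delay Adjustment: +762 days → 31 January 2042.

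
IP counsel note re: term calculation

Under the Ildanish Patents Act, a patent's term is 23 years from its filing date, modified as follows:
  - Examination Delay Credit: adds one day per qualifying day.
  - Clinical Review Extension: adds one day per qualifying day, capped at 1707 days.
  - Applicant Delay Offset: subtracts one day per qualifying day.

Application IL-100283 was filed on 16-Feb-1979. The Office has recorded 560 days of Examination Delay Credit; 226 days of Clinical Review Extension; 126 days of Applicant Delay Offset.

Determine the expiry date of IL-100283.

Base term: filing date + 23 years → 16 February 2002.
Examination Delay Credit: +560 days → 30 August 2003.
Clinical Review Extension: 226 days (within the 1707-day cap) → +226 days → 12 April 2004.
Applicant Delay Offset: −126 days → 8 December 2003.

2003-12-08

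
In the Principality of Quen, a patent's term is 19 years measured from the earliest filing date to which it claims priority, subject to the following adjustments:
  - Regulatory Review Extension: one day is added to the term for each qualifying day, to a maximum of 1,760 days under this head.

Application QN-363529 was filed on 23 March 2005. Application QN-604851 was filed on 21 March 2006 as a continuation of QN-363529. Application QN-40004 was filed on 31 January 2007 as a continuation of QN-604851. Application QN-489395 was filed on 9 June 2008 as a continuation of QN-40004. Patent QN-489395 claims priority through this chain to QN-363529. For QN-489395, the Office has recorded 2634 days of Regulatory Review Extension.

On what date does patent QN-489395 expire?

2029-01-16

Earliest priority filing: 23 March 2005.
Base term: 23 March 2005 + 19 years → 23 March 2024.
Regulatory Review Extension: 2634 days claimed exceeds the 1760-day cap, so +1760 days → 16 January 2029.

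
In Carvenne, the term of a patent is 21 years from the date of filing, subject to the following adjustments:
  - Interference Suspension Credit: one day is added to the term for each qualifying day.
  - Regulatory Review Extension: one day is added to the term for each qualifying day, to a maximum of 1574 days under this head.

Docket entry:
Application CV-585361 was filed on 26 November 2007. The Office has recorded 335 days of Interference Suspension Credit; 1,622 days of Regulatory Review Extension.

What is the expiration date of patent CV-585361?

Base term: filing date + 21 years → 26 November 2028.
Interference Suspension Credit: +335 days → 27 October 2029.
Regulatory Review Extension: 1622 days claimed exceeds the 1574-day cap, so +1574 days → 17 February 2034.

2034-02-17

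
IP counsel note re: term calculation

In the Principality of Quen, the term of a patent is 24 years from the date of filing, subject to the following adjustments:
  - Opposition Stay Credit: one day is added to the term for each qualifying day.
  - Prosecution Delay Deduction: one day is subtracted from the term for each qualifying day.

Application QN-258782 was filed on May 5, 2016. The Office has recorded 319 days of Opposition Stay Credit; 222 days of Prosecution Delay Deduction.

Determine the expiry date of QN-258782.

August 10, 2040

Base term: filing date + 24 years → 5 May 2040.
Opposition Stay Credit: +319 days → 20 March 2041.
Prosecution Delay Deduction: −222 days → 10 August 2040.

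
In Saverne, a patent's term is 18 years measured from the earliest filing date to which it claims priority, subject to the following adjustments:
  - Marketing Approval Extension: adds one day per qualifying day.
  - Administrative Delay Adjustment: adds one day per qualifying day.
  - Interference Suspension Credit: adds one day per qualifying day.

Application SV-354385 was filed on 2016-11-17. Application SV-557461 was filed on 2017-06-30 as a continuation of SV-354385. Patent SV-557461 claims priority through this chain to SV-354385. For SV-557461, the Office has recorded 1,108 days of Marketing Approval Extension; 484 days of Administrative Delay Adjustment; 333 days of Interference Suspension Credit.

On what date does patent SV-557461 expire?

Earliest priority filing: 17 November 2016.
Base term: 17 November 2016 + 18 years → 17 November 2034.
Marketing Approval Extension: +1108 days → 29 November 2037.
Administrative Delay Adjustment: +484 days → 28 March 2039.
Interference Suspension Credit: +333 days → 24 February 2040.

2040-02-24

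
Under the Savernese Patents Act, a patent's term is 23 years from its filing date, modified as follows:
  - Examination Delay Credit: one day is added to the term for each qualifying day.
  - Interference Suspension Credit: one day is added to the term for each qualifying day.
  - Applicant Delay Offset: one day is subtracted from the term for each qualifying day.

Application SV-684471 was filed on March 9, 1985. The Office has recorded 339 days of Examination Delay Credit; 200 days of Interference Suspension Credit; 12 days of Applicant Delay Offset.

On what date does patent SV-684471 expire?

Base term: filing date + 23 years → 9 March 2008.
Examination Delay Credit: +339 days → 11 February 2009.
Interference Suspension Credit: +200 days → 30 August 2009.
Applicant Delay Offset: −12 days → 18 August 2009.

August 18, 2009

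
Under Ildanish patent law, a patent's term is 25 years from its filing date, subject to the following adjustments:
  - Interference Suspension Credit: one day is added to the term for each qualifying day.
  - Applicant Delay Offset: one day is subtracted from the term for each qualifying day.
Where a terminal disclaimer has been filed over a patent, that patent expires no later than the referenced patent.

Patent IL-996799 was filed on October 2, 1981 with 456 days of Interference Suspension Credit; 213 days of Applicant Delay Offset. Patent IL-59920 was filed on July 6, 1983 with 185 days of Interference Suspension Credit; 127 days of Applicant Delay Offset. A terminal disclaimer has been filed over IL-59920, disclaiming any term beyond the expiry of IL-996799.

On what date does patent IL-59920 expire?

June 2, 2007

Natural term of IL-59920:
  Base: filing + 25 years → 6 July 2008.
  Interference Suspension Credit: +185 days → 7 January 2009.
  Applicant Delay Offset: −127 days → 2 September 2008.
Expiry of referenced patent IL-996799:
  Base: filing + 25 years → 2 October 2006.
  Interference Suspension Credit: +456 days → 1 January 2008.
  Applicant Delay Offset: −213 days → 2 June 2007.
Terminal disclaimer: IL-59920 expires on the earlier of 2 September 2008 and 2 June 2007.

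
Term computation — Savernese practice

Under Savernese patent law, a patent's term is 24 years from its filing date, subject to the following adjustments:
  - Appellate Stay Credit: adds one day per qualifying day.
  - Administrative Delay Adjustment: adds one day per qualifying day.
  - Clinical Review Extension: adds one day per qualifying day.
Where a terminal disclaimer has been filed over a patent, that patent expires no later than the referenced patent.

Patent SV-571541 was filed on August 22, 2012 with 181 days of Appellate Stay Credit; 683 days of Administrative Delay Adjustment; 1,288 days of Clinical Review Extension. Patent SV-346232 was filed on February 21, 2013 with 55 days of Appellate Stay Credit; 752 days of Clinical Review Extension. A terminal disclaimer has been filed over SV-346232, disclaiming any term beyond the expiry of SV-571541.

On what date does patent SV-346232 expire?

Natural term of SV-346232:
  Base: filing + 24 years → 21 February 2037.
  Appellate Stay Credit: +55 days → 17 April 2037.
  Clinical Review Extension: +752 days → 9 May 2039.
Expiry of referenced patent SV-571541:
  Base: filing + 24 years → 22 August 2036.
  Appellate Stay Credit: +181 days → 19 February 2037.
  Administrative Delay Adjustment: +683 days → 3 January 2039.
  Clinical Review Extension: +1288 days → 14 July 2042.
Terminal disclaimer: SV-346232 expires on the earlier of 9 May 2039 and 14 July 2042.

May 9, 2039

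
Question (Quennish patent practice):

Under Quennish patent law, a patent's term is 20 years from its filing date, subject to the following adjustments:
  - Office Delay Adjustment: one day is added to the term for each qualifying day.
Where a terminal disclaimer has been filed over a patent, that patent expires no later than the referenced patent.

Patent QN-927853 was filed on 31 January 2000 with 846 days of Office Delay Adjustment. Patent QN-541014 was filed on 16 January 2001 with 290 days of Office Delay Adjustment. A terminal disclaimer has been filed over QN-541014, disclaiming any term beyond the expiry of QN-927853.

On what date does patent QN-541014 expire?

2021-11-02

Natural term of QN-541014:
  Base: filing + 20 years → 16 January 2021.
  Office Delay Adjustment: +290 days → 2 November 2021.
Expiry of referenced patent QN-927853:
  Base: filing + 20 years → 31 January 2020.
  Office Delay Adjustment: +846 days → 26 May 2022.
Terminal disclaimer: QN-541014 expires on the earlier of 2 November 2021 and 26 May 2022.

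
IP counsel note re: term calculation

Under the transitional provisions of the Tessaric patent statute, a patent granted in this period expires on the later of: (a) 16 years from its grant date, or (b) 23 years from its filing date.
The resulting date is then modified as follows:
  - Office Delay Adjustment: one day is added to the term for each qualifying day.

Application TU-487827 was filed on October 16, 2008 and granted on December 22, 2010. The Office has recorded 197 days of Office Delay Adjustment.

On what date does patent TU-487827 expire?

(a) grant + 16 years → 22 December 2026.
(b) filing + 23 years → 16 October 2031.
Later of the two: 16 October 2031.
Office Delay Adjustment: +197 days → 30 April 2032.

April 30, 2032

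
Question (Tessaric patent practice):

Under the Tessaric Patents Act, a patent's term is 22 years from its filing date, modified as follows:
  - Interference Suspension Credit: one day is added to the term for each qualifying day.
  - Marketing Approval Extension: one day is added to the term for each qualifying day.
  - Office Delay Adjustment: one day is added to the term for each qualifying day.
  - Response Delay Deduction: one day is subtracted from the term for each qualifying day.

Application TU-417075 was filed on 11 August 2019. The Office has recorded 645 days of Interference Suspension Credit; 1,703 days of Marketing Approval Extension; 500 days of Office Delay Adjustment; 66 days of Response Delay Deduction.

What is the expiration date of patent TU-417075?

2049-03-24

Base term: filing date + 22 years → 11 August 2041.
Interference Suspension Credit: +645 days → 18 May 2043.
Marketing Approval Extension: +1703 days → 15 January 2048.
Office Delay Adjustment: +500 days → 29 May 2049.
Response Delay Deduction: −66 days → 24 March 2049.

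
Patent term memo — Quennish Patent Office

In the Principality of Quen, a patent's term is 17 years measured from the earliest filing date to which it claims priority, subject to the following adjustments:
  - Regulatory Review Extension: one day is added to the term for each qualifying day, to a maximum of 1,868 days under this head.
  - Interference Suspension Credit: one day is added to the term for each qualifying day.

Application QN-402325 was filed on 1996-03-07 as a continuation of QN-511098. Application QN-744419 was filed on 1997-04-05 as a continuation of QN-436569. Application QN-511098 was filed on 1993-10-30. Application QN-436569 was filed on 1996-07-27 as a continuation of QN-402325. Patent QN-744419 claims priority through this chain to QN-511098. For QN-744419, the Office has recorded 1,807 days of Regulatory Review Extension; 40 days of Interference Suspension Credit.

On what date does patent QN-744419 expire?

Earliest priority filing: 30 October 1993.
Base term: 30 October 1993 + 17 years → 30 October 2010.
Regulatory Review Extension: 1807 days (within the 1868-day cap) → +1807 days → 11 October 2015.
Interference Suspension Credit: +40 days → 20 November 2015.

November 20, 2015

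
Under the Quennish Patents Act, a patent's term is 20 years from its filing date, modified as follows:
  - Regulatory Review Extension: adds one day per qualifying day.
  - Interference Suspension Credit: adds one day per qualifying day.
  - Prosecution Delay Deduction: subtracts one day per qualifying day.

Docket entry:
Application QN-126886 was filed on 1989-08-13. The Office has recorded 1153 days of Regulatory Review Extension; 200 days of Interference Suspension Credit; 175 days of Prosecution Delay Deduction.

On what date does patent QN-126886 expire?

2012-11-03

Base term: filing date + 20 years → 13 August 2009.
Regulatory Review Extension: +1153 days → 9 October 2012.
Interference Suspension Credit: +200 days → 27 April 2013.
Prosecution Delay Deduction: −175 days → 3 November 2012.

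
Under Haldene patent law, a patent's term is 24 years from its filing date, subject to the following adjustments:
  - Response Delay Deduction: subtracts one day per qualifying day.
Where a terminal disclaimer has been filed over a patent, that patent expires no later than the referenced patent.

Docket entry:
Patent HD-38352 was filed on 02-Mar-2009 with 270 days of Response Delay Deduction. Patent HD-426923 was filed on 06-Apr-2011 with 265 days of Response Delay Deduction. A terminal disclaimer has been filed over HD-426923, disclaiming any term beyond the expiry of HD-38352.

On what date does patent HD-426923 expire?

Natural term of HD-426923:
  Base: filing + 24 years → 6 April 2035.
  Response Delay Deduction: −265 days → 15 July 2034.
Expiry of referenced patent HD-38352:
  Base: filing + 24 years → 2 March 2033.
  Response Delay Deduction: −270 days → 5 June 2032.
Terminal disclaimer: HD-426923 expires on the earlier of 15 July 2034 and 5 June 2032.

June 5, 2032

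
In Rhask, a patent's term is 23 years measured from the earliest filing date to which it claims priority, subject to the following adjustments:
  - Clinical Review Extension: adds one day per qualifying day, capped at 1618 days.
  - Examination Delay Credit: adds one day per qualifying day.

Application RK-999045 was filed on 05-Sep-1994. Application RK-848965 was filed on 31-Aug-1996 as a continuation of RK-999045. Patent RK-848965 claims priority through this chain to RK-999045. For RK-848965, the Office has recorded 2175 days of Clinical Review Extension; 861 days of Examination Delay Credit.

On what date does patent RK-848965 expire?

June 19, 2024

Earliest priority filing: 5 September 1994.
Base term: 5 September 1994 + 23 years → 5 September 2017.
Clinical Review Extension: 2175 days claimed exceeds the 1618-day cap, so +1618 days → 9 February 2022.
Examination Delay Credit: +861 days → 19 June 2024.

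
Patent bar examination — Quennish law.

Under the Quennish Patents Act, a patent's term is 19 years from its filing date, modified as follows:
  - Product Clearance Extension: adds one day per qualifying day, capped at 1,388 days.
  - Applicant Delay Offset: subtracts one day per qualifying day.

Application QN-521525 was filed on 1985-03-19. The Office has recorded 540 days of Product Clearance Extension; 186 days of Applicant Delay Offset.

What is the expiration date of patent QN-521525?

Base term: filing date + 19 years → 19 March 2004.
Product Clearance Extension: 540 days (within the 1388-day cap) → +540 days → 10 September 2005.
Applicant Delay Offset: −186 days → 8 March 2005.

March 8, 2005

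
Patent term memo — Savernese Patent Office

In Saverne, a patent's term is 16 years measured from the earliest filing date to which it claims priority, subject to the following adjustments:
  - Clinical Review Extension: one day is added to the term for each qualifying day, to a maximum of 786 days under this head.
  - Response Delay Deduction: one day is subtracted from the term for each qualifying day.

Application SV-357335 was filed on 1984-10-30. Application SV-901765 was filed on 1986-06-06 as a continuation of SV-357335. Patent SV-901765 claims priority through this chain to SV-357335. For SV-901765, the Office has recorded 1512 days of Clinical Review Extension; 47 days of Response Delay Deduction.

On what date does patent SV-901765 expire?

Earliest priority filing: 30 October 1984.
Base term: 30 October 1984 + 16 years → 30 October 2000.
Clinical Review Extension: 1512 days claimed exceeds the 786-day cap, so +786 days → 25 December 2002.
Response Delay Deduction: −47 days → 8 November 2002.

November 8, 2002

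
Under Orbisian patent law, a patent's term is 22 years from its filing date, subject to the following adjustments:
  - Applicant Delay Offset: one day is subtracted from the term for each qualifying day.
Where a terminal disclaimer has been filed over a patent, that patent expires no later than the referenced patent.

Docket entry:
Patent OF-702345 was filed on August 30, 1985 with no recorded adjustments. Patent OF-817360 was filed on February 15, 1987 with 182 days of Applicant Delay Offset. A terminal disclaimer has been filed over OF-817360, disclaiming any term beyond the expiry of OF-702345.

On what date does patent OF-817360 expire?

2007-08-30

Natural term of OF-817360:
  Base: filing + 22 years → 15 February 2009.
  Applicant Delay Offset: −182 days → 17 August 2008.
Expiry of referenced patent OF-702345:
  Base: filing + 22 years → 30 August 2007.
Terminal disclaimer: OF-817360 expires on the earlier of 17 August 2008 and 30 August 2007.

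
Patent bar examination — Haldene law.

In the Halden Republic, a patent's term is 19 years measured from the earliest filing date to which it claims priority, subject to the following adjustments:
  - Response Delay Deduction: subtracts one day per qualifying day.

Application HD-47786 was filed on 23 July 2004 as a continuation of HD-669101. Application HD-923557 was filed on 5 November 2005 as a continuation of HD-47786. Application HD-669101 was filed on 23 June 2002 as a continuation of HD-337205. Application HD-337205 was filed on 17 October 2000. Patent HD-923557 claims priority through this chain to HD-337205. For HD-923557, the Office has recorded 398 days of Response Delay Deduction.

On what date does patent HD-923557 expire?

Earliest priority filing: 17 October 2000.
Base term: 17 October 2000 + 19 years → 17 October 2019.
Response Delay Deduction: −398 days → 14 September 2018.

2018-09-14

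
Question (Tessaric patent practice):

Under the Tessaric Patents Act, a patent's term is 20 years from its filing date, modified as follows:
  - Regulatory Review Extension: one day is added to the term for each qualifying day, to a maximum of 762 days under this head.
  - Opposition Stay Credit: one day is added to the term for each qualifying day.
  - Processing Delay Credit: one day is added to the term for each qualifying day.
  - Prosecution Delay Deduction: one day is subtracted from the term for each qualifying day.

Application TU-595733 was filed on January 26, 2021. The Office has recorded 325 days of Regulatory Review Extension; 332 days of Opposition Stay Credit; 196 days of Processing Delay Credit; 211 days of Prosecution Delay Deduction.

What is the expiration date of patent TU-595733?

Base term: filing date + 20 years → 26 January 2041.
Regulatory Review Extension: 325 days (within the 762-day cap) → +325 days → 17 December 2041.
Opposition Stay Credit: +332 days → 14 November 2042.
Processing Delay Credit: +196 days → 29 May 2043.
Prosecution Delay Deduction: −211 days → 30 October 2042.

October 30, 2042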